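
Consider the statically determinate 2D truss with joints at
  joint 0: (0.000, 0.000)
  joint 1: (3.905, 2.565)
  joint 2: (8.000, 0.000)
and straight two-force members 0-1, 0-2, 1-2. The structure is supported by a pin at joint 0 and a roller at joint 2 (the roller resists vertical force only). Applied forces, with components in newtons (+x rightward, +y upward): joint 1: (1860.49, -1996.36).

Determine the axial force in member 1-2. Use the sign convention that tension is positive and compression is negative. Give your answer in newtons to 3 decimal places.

-2959.470

N=3 nodes, M=3 members, R=3 reactions → 2N=6, M+R=6
member 0 (0-1): L=4.6721, (cx,cy)=(0.8358,0.5490)
member 1 (0-2): L=8.0000, (cx,cy)=(1.0000,0.0000)
member 2 (1-2): L=4.8320, (cx,cy)=(0.8475,-0.5308)
solve A·x = −loads:
  F[0-1] = -774.7937 N (compression)
  F[0-2] = +2508.0763 N (tension)
  F[1-2] = -2959.4704 N (compression)
  Rx@0 = -1860.4900 N
  Ry@0 = +425.3672 N
  Ry@2 = +1570.9928 N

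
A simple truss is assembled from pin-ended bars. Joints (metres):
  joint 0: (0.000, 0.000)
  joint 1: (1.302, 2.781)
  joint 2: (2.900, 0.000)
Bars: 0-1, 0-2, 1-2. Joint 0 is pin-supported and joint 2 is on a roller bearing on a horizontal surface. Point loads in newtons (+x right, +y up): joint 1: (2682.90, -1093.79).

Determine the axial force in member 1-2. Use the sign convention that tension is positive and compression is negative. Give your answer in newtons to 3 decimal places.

-3533.682

N=3 nodes, M=3 members, R=3 reactions → 2N=6, M+R=6
member 0 (0-1): L=3.0707, (cx,cy)=(0.4240,0.9057)
member 1 (0-2): L=2.9000, (cx,cy)=(1.0000,0.0000)
member 2 (1-2): L=3.2074, (cx,cy)=(0.4982,-0.8671)
solve A·x = −loads:
  F[0-1] = +2175.3155 N (tension)
  F[0-2] = +1760.5481 N (tension)
  F[1-2] = -3533.6817 N (compression)
  Rx@0 = -2682.9000 N
  Ry@0 = -1970.0926 N
  Ry@2 = +3063.8826 N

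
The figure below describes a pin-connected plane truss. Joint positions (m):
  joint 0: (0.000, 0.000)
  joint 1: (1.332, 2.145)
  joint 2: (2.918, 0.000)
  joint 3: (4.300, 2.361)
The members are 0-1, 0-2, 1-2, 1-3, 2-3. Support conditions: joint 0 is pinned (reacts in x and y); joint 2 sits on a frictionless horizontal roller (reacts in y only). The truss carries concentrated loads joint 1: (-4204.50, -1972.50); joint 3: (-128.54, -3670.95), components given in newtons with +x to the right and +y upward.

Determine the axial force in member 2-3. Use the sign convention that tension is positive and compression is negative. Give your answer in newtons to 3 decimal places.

-4431.539

N=4 nodes, M=5 members, R=3 reactions → 2N=8, M+R=8
member 0 (0-1): L=2.5249, (cx,cy)=(0.5275,0.8495)
member 1 (0-2): L=2.9180, (cx,cy)=(1.0000,0.0000)
member 2 (1-2): L=2.6677, (cx,cy)=(0.5945,-0.8041)
member 3 (1-3): L=2.9758, (cx,cy)=(0.9974,0.0726)
member 4 (2-3): L=2.7357, (cx,cy)=(0.5052,0.8630)
solve A·x = −loads:
  F[0-1] = -2975.9904 N (compression)
  F[0-2] = -2763.0851 N (compression)
  F[1-2] = +882.0821 N (tension)
  F[1-3] = +2115.7032 N (tension)
  F[2-3] = -4431.5392 N (compression)
  Rx@0 = +4333.0400 N
  Ry@0 = +2528.1931 N
  Ry@2 = +3115.2569 N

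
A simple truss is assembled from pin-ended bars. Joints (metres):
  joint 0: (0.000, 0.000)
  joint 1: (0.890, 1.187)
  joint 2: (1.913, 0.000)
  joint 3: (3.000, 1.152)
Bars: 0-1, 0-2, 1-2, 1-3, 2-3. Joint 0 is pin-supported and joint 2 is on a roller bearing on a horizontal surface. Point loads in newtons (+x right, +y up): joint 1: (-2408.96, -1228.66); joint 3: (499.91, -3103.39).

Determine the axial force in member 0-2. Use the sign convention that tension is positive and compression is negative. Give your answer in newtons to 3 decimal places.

N=4 nodes, M=5 members, R=3 reactions → 2N=8, M+R=8
member 0 (0-1): L=1.4836, (cx,cy)=(0.5999,0.8001)
member 1 (0-2): L=1.9130, (cx,cy)=(1.0000,0.0000)
member 2 (1-2): L=1.5670, (cx,cy)=(0.6528,-0.7575)
member 3 (1-3): L=2.1103, (cx,cy)=(0.9999,-0.0166)
member 4 (2-3): L=1.5839, (cx,cy)=(0.6863,0.7273)
solve A·x = −loads:
  F[0-1] = -109.1588 N (compression)
  F[0-2] = -1843.5665 N (compression)
  F[1-2] = -1580.6183 N (compression)
  F[1-3] = +3375.8295 N (tension)
  F[2-3] = -4189.8559 N (compression)
  Rx@0 = +1909.0500 N
  Ry@0 = +87.3358 N
  Ry@2 = +4244.7142 N

-1843.567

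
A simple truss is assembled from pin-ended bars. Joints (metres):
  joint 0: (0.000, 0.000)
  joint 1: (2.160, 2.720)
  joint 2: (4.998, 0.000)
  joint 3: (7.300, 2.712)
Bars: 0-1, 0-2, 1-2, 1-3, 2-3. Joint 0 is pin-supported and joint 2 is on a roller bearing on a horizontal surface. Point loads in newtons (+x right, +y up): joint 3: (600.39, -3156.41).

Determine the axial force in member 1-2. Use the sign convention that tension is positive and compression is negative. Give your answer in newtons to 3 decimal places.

N=4 nodes, M=5 members, R=3 reactions → 2N=8, M+R=8
member 0 (0-1): L=3.4733, (cx,cy)=(0.6219,0.7831)
member 1 (0-2): L=4.9980, (cx,cy)=(1.0000,0.0000)
member 2 (1-2): L=3.9310, (cx,cy)=(0.7220,-0.6919)
member 3 (1-3): L=5.1400, (cx,cy)=(1.0000,-0.0016)
member 4 (2-3): L=3.5573, (cx,cy)=(0.6471,0.7624)
solve A·x = −loads:
  F[0-1] = +2272.4427 N (tension)
  F[0-2] = -812.8015 N (compression)
  F[1-2] = -2579.2353 N (compression)
  F[1-3] = +3275.2910 N (tension)
  F[2-3] = -4133.5026 N (compression)
  Rx@0 = -600.3900 N
  Ry@0 = -1779.5745 N
  Ry@2 = +4935.9845 N

-2579.235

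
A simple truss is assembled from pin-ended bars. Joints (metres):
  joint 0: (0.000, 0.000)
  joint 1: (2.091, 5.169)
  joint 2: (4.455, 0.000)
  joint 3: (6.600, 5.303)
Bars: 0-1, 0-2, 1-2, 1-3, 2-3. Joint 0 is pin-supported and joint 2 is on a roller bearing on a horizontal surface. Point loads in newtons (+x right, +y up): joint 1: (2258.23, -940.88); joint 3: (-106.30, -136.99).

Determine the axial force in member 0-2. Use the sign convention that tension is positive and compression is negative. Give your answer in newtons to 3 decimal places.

N=4 nodes, M=5 members, R=3 reactions → 2N=8, M+R=8
member 0 (0-1): L=5.5759, (cx,cy)=(0.3750,0.9270)
member 1 (0-2): L=4.4550, (cx,cy)=(1.0000,0.0000)
member 2 (1-2): L=5.6839, (cx,cy)=(0.4159,-0.9094)
member 3 (1-3): L=4.5110, (cx,cy)=(0.9996,0.0297)
member 4 (2-3): L=5.7204, (cx,cy)=(0.3750,0.9270)
solve A·x = −loads:
  F[0-1] = +2222.5036 N (tension)
  F[0-2] = +1318.4786 N (tension)
  F[1-2] = -3301.8493 N (compression)
  F[1-3] = -51.5311 N (compression)
  F[2-3] = -146.1210 N (compression)
  Rx@0 = -2151.9300 N
  Ry@0 = -2060.3109 N
  Ry@2 = +3138.1809 N

1318.479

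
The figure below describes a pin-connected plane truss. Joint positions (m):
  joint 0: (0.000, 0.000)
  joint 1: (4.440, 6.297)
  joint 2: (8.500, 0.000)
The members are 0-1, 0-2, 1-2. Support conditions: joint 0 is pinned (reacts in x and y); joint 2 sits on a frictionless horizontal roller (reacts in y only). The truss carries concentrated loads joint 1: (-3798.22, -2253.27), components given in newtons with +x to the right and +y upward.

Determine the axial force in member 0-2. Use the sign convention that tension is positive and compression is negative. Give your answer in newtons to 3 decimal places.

N=3 nodes, M=3 members, R=3 reactions → 2N=6, M+R=6
member 0 (0-1): L=7.7049, (cx,cy)=(0.5763,0.8173)
member 1 (0-2): L=8.5000, (cx,cy)=(1.0000,0.0000)
member 2 (1-2): L=7.4924, (cx,cy)=(0.5419,-0.8405)
solve A·x = −loads:
  F[0-1] = -4759.8457 N (compression)
  F[0-2] = -1055.3347 N (compression)
  F[1-2] = +1947.5301 N (tension)
  Rx@0 = +3798.2200 N
  Ry@0 = +3890.0785 N
  Ry@2 = -1636.8085 N

-1055.335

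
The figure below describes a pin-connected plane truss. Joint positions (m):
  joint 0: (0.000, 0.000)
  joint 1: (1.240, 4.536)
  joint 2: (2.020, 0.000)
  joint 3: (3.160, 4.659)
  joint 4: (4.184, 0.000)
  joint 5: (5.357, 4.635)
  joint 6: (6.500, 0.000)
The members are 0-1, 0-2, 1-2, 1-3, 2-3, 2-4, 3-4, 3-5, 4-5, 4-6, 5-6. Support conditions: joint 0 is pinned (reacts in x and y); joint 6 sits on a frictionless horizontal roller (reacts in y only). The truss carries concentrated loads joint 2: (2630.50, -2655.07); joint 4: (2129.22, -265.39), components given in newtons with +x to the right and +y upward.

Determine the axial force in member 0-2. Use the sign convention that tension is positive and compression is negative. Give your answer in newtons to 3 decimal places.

N=7 nodes, M=11 members, R=3 reactions → 2N=14, M+R=14
member 0 (0-1): L=4.7024, (cx,cy)=(0.2637,0.9646)
member 1 (0-2): L=2.0200, (cx,cy)=(1.0000,0.0000)
member 2 (1-2): L=4.6026, (cx,cy)=(0.1695,-0.9855)
member 3 (1-3): L=1.9239, (cx,cy)=(0.9980,0.0639)
member 4 (2-3): L=4.7964, (cx,cy)=(0.2377,0.9713)
member 5 (2-4): L=2.1640, (cx,cy)=(1.0000,0.0000)
member 6 (3-4): L=4.7702, (cx,cy)=(0.2147,-0.9767)
member 7 (3-5): L=2.1971, (cx,cy)=(0.9999,-0.0109)
member 8 (4-5): L=4.7811, (cx,cy)=(0.2453,0.9694)
member 9 (4-6): L=2.3160, (cx,cy)=(1.0000,0.0000)
member 10 (5-6): L=4.7739, (cx,cy)=(0.2394,-0.9709)
solve A·x = −loads:
  F[0-1] = -1995.1309 N (compression)
  F[0-2] = +5285.8224 N (tension)
  F[1-2] = +1897.6598 N (tension)
  F[1-3] = -849.4372 N (compression)
  F[2-3] = +808.0134 N (tension)
  F[2-4] = +2784.8740 N (tension)
  F[3-4] = -742.4403 N (compression)
  F[3-5] = -496.3071 N (compression)
  F[4-5] = +1021.7498 N (tension)
  F[4-6] = +245.6016 N (tension)
  F[5-6] = -1025.7796 N (compression)
  Rx@0 = -4759.7200 N
  Ry@0 = +1924.5164 N
  Ry@6 = +995.9436 N

5285.822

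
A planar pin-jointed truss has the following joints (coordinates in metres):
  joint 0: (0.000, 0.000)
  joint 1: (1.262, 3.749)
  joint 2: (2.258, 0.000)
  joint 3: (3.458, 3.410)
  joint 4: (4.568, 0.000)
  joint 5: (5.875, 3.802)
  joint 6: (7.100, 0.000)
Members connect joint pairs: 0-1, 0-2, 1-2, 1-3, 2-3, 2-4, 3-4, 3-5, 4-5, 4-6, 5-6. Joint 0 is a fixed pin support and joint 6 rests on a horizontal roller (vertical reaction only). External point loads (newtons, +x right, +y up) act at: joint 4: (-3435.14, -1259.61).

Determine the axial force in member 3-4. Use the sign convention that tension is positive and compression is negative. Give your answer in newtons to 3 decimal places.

N=7 nodes, M=11 members, R=3 reactions → 2N=14, M+R=14
member 0 (0-1): L=3.9557, (cx,cy)=(0.3190,0.9477)
member 1 (0-2): L=2.2580, (cx,cy)=(1.0000,0.0000)
member 2 (1-2): L=3.8790, (cx,cy)=(0.2568,-0.9665)
member 3 (1-3): L=2.2220, (cx,cy)=(0.9883,-0.1526)
member 4 (2-3): L=3.6150, (cx,cy)=(0.3320,0.9433)
member 5 (2-4): L=2.3100, (cx,cy)=(1.0000,0.0000)
member 6 (3-4): L=3.5861, (cx,cy)=(0.3095,-0.9509)
member 7 (3-5): L=2.4486, (cx,cy)=(0.9871,0.1601)
member 8 (4-5): L=4.0204, (cx,cy)=(0.3251,0.9457)
member 9 (4-6): L=2.5320, (cx,cy)=(1.0000,0.0000)
member 10 (5-6): L=3.9945, (cx,cy)=(0.3067,-0.9518)
solve A·x = −loads:
  F[0-1] = -473.9696 N (compression)
  F[0-2] = -3283.9283 N (compression)
  F[1-2] = +509.8464 N (tension)
  F[1-3] = -285.4637 N (compression)
  F[2-3] = -522.3739 N (compression)
  F[2-4] = -2979.6152 N (compression)
  F[3-4] = +374.9136 N (tension)
  F[3-5] = -579.0393 N (compression)
  F[4-5] = +954.9810 N (tension)
  F[4-6] = +261.1126 N (tension)
  F[5-6] = -851.4348 N (compression)
  Rx@0 = +3435.1400 N
  Ry@0 = +449.2018 N
  Ry@6 = +810.4082 N

374.914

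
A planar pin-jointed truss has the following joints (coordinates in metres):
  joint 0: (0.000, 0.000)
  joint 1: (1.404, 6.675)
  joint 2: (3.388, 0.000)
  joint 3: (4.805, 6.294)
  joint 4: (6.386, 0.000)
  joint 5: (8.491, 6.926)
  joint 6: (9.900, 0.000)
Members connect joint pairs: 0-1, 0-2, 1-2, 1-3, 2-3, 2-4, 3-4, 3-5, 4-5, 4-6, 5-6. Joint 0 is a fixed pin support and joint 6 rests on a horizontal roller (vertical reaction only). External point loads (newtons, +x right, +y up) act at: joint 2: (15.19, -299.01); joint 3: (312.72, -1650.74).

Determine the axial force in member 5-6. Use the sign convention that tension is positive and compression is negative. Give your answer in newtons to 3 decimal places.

N=7 nodes, M=11 members, R=3 reactions → 2N=14, M+R=14
member 0 (0-1): L=6.8211, (cx,cy)=(0.2058,0.9786)
member 1 (0-2): L=3.3880, (cx,cy)=(1.0000,0.0000)
member 2 (1-2): L=6.9636, (cx,cy)=(0.2849,-0.9586)
member 3 (1-3): L=3.4223, (cx,cy)=(0.9938,-0.1113)
member 4 (2-3): L=6.4515, (cx,cy)=(0.2196,0.9756)
member 5 (2-4): L=2.9980, (cx,cy)=(1.0000,0.0000)
member 6 (3-4): L=6.4895, (cx,cy)=(0.2436,-0.9699)
member 7 (3-5): L=3.7398, (cx,cy)=(0.9856,0.1690)
member 8 (4-5): L=7.2388, (cx,cy)=(0.2908,0.9568)
member 9 (4-6): L=3.5140, (cx,cy)=(1.0000,0.0000)
member 10 (5-6): L=7.0679, (cx,cy)=(0.1994,-0.9799)
solve A·x = −loads:
  F[0-1] = -865.9582 N (compression)
  F[0-2] = +506.1529 N (tension)
  F[1-2] = +936.0550 N (tension)
  F[1-3] = -447.7172 N (compression)
  F[2-3] = -613.2236 N (compression)
  F[2-4] = +892.3410 N (tension)
  F[3-4] = -1240.8891 N (compression)
  F[3-5] = -598.6418 N (compression)
  F[4-5] = +1257.8583 N (tension)
  F[4-6] = +224.2549 N (tension)
  F[5-6] = -1124.9140 N (compression)
  Rx@0 = -327.9100 N
  Ry@0 = +847.4155 N
  Ry@6 = +1102.3345 N

-1124.914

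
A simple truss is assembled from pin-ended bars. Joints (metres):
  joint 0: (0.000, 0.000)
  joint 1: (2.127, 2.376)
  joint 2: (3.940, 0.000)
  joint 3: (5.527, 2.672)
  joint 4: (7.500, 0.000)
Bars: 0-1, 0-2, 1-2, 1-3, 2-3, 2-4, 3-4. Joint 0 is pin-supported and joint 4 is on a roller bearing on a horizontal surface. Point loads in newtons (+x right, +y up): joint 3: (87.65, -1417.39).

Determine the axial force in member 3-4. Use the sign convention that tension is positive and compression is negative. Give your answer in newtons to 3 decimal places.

-1337.235

N=5 nodes, M=7 members, R=3 reactions → 2N=10, M+R=10
member 0 (0-1): L=3.1890, (cx,cy)=(0.6670,0.7451)
member 1 (0-2): L=3.9400, (cx,cy)=(1.0000,0.0000)
member 2 (1-2): L=2.9887, (cx,cy)=(0.6066,-0.7950)
member 3 (1-3): L=3.4129, (cx,cy)=(0.9962,0.0867)
member 4 (2-3): L=3.1078, (cx,cy)=(0.5107,0.8598)
member 5 (2-4): L=3.5600, (cx,cy)=(1.0000,0.0000)
member 6 (3-4): L=3.3215, (cx,cy)=(0.5940,-0.8045)
solve A·x = −loads:
  F[0-1] = -458.5364 N (compression)
  F[0-2] = +393.4880 N (tension)
  F[1-2] = +371.5658 N (tension)
  F[1-3] = -533.2457 N (compression)
  F[2-3] = -343.5659 N (compression)
  F[2-4] = +794.3309 N (tension)
  F[3-4] = -1337.2348 N (compression)
  Rx@0 = -87.6500 N
  Ry@0 = +341.6413 N
  Ry@4 = +1075.7487 N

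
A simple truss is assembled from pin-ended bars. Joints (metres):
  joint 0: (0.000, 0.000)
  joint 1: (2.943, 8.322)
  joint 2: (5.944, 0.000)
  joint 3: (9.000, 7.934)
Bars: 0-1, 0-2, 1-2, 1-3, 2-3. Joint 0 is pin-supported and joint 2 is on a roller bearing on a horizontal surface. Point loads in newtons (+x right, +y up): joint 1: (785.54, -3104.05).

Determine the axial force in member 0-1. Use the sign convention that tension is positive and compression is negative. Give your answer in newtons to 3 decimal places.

N=4 nodes, M=5 members, R=3 reactions → 2N=8, M+R=8
member 0 (0-1): L=8.8271, (cx,cy)=(0.3334,0.9428)
member 1 (0-2): L=5.9440, (cx,cy)=(1.0000,0.0000)
member 2 (1-2): L=8.8466, (cx,cy)=(0.3392,-0.9407)
member 3 (1-3): L=6.0694, (cx,cy)=(0.9980,-0.0639)
member 4 (2-3): L=8.5022, (cx,cy)=(0.3594,0.9332)
solve A·x = −loads:
  F[0-1] = -495.7242 N (compression)
  F[0-2] = +950.8178 N (tension)
  F[1-2] = -2802.8890 N (compression)
  F[1-3] = +0.0000 N (tension)
  F[2-3] = -0.0000 N (compression)
  Rx@0 = -785.5400 N
  Ry@0 = +467.3604 N
  Ry@2 = +2636.6896 N

-495.724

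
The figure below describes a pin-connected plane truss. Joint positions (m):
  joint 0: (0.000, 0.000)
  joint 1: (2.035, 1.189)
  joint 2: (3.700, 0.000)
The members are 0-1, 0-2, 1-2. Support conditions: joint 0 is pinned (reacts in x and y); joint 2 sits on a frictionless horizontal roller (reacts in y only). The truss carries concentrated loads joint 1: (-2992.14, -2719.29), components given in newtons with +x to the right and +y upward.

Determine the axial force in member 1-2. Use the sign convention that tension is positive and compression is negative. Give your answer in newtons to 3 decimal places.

-919.014

N=3 nodes, M=3 members, R=3 reactions → 2N=6, M+R=6
member 0 (0-1): L=2.3569, (cx,cy)=(0.8634,0.5045)
member 1 (0-2): L=3.7000, (cx,cy)=(1.0000,0.0000)
member 2 (1-2): L=2.0460, (cx,cy)=(0.8138,-0.5811)
solve A·x = −loads:
  F[0-1] = -4331.6264 N (compression)
  F[0-2] = +747.8934 N (tension)
  F[1-2] = -919.0144 N (compression)
  Rx@0 = +2992.1400 N
  Ry@0 = +2185.2087 N
  Ry@2 = +534.0813 N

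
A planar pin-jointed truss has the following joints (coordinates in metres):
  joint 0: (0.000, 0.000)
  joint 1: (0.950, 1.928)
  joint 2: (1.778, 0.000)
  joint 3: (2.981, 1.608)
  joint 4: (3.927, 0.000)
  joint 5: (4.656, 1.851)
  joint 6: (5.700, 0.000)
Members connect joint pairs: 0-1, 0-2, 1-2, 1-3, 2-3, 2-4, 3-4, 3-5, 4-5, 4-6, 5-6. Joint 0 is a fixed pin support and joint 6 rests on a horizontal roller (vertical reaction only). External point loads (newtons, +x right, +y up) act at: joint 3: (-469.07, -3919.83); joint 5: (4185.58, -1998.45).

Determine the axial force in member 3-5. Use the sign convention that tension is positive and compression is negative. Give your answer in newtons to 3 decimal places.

289.597

N=7 nodes, M=11 members, R=3 reactions → 2N=14, M+R=14
member 0 (0-1): L=2.1493, (cx,cy)=(0.4420,0.8970)
member 1 (0-2): L=1.7780, (cx,cy)=(1.0000,0.0000)
member 2 (1-2): L=2.0983, (cx,cy)=(0.3946,-0.9188)
member 3 (1-3): L=2.0561, (cx,cy)=(0.9878,-0.1556)
member 4 (2-3): L=2.0082, (cx,cy)=(0.5990,0.8007)
member 5 (2-4): L=2.1490, (cx,cy)=(1.0000,0.0000)
member 6 (3-4): L=1.8656, (cx,cy)=(0.5071,-0.8619)
member 7 (3-5): L=1.6925, (cx,cy)=(0.9896,0.1436)
member 8 (4-5): L=1.9894, (cx,cy)=(0.3664,0.9304)
member 9 (4-6): L=1.7730, (cx,cy)=(1.0000,0.0000)
member 10 (5-6): L=2.1251, (cx,cy)=(0.4913,-0.8710)
solve A·x = −loads:
  F[0-1] = -1124.8105 N (compression)
  F[0-2] = +4213.6707 N (tension)
  F[1-2] = +1269.2165 N (tension)
  F[1-3] = -1010.3171 N (compression)
  F[2-3] = -1456.4684 N (compression)
  F[2-4] = +5587.0034 N (tension)
  F[3-4] = -3328.9886 N (compression)
  F[3-5] = +289.5970 N (tension)
  F[4-5] = +3083.7870 N (tension)
  F[4-6] = +2768.9437 N (tension)
  F[5-6] = -5636.3400 N (compression)
  Rx@0 = -3716.5100 N
  Ry@0 = +1008.9747 N
  Ry@6 = +4909.3053 N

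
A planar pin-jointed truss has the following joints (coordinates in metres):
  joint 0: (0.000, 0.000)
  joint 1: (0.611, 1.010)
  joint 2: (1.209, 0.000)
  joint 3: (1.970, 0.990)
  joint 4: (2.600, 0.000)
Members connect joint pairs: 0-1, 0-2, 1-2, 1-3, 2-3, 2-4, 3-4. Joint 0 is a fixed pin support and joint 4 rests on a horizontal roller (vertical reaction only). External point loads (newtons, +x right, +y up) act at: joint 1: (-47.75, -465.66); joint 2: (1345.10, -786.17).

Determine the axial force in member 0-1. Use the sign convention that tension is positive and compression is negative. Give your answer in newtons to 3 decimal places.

N=5 nodes, M=7 members, R=3 reactions → 2N=10, M+R=10
member 0 (0-1): L=1.1804, (cx,cy)=(0.5176,0.8556)
member 1 (0-2): L=1.2090, (cx,cy)=(1.0000,0.0000)
member 2 (1-2): L=1.1738, (cx,cy)=(0.5095,-0.8605)
member 3 (1-3): L=1.3591, (cx,cy)=(0.9999,-0.0147)
member 4 (2-3): L=1.2487, (cx,cy)=(0.6094,0.7928)
member 5 (2-4): L=1.3910, (cx,cy)=(1.0000,0.0000)
member 6 (3-4): L=1.1735, (cx,cy)=(0.5369,-0.8437)
solve A·x = −loads:
  F[0-1] = -929.5963 N (compression)
  F[0-2] = +1778.5155 N (tension)
  F[1-2] = +394.0250 N (tension)
  F[1-3] = -634.2302 N (compression)
  F[2-3] = +563.9494 N (tension)
  F[2-4] = +290.4683 N (tension)
  F[3-4] = -541.0347 N (compression)
  Rx@0 = -1297.3500 N
  Ry@0 = +795.3799 N
  Ry@4 = +456.4501 N

-929.596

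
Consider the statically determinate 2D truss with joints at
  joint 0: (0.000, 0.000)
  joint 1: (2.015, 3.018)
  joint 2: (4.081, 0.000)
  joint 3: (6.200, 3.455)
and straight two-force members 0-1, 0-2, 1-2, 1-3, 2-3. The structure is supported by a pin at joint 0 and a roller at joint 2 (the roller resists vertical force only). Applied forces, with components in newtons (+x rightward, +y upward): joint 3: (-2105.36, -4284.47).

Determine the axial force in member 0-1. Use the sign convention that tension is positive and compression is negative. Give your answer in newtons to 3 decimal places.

N=4 nodes, M=5 members, R=3 reactions → 2N=8, M+R=8
member 0 (0-1): L=3.6288, (cx,cy)=(0.5553,0.8317)
member 1 (0-2): L=4.0810, (cx,cy)=(1.0000,0.0000)
member 2 (1-2): L=3.6574, (cx,cy)=(0.5649,-0.8252)
member 3 (1-3): L=4.2078, (cx,cy)=(0.9946,0.1039)
member 4 (2-3): L=4.0530, (cx,cy)=(0.5228,0.8524)
solve A·x = −loads:
  F[0-1] = +531.7479 N (tension)
  F[0-2] = -2400.6249 N (compression)
  F[1-2] = -465.3084 N (compression)
  F[1-3] = +561.1428 N (tension)
  F[2-3] = -5094.4601 N (compression)
  Rx@0 = +2105.3600 N
  Ry@0 = -442.2380 N
  Ry@2 = +4726.7080 N

531.748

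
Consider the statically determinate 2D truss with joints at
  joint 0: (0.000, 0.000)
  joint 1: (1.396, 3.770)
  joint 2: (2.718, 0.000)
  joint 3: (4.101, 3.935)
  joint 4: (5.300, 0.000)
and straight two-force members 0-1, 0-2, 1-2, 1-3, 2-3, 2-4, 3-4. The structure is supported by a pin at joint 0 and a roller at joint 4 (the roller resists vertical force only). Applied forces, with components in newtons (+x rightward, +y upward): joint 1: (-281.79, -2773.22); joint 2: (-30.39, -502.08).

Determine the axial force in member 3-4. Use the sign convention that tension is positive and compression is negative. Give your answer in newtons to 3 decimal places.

N=5 nodes, M=7 members, R=3 reactions → 2N=10, M+R=10
member 0 (0-1): L=4.0202, (cx,cy)=(0.3472,0.9378)
member 1 (0-2): L=2.7180, (cx,cy)=(1.0000,0.0000)
member 2 (1-2): L=3.9951, (cx,cy)=(0.3309,-0.9437)
member 3 (1-3): L=2.7100, (cx,cy)=(0.9981,0.0609)
member 4 (2-3): L=4.1710, (cx,cy)=(0.3316,0.9434)
member 5 (2-4): L=2.5820, (cx,cy)=(1.0000,0.0000)
member 6 (3-4): L=4.1136, (cx,cy)=(0.2915,-0.9566)
solve A·x = −loads:
  F[0-1] = -2652.8875 N (compression)
  F[0-2] = +609.0340 N (tension)
  F[1-2] = -336.5864 N (compression)
  F[1-3] = -529.0263 N (compression)
  F[2-3] = +868.8574 N (tension)
  F[2-4] = +239.9506 N (tension)
  F[3-4] = -823.2398 N (compression)
  Rx@0 = +312.1800 N
  Ry@0 = +2487.8056 N
  Ry@4 = +787.4944 N

-823.240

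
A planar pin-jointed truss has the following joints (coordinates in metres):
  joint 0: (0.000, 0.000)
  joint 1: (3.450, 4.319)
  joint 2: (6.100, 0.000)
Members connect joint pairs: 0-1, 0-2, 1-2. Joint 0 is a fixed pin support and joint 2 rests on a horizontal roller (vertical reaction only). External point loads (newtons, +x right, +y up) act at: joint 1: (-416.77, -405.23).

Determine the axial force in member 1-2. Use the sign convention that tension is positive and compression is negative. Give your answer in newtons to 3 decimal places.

N=3 nodes, M=3 members, R=3 reactions → 2N=6, M+R=6
member 0 (0-1): L=5.5278, (cx,cy)=(0.6241,0.7813)
member 1 (0-2): L=6.1000, (cx,cy)=(1.0000,0.0000)
member 2 (1-2): L=5.0672, (cx,cy)=(0.5230,-0.8523)
solve A·x = −loads:
  F[0-1] = -602.9858 N (compression)
  F[0-2] = -40.4337 N (compression)
  F[1-2] = +77.3150 N (tension)
  Rx@0 = +416.7700 N
  Ry@0 = +471.1294 N
  Ry@2 = -65.8994 N

77.315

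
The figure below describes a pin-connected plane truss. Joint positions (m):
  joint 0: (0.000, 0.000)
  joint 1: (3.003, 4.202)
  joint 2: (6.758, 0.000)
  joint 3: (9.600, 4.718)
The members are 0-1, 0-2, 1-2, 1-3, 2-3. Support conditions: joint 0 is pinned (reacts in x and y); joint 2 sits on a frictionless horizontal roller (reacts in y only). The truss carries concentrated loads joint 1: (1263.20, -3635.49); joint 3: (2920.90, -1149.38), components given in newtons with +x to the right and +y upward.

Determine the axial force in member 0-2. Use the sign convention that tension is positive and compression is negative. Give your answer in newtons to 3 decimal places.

N=4 nodes, M=5 members, R=3 reactions → 2N=8, M+R=8
member 0 (0-1): L=5.1648, (cx,cy)=(0.5814,0.8136)
member 1 (0-2): L=6.7580, (cx,cy)=(1.0000,0.0000)
member 2 (1-2): L=5.6353, (cx,cy)=(0.6663,-0.7457)
member 3 (1-3): L=6.6171, (cx,cy)=(0.9970,0.0780)
member 4 (2-3): L=5.5079, (cx,cy)=(0.5160,0.8566)
solve A·x = −loads:
  F[0-1] = +1583.0609 N (tension)
  F[0-2] = +3263.6456 N (tension)
  F[1-2] = -6205.0986 N (compression)
  F[1-3] = +3803.4985 N (tension)
  F[2-3] = -1688.0493 N (compression)
  Rx@0 = -4184.1000 N
  Ry@0 = -1287.9618 N
  Ry@2 = +6072.8318 N

3263.646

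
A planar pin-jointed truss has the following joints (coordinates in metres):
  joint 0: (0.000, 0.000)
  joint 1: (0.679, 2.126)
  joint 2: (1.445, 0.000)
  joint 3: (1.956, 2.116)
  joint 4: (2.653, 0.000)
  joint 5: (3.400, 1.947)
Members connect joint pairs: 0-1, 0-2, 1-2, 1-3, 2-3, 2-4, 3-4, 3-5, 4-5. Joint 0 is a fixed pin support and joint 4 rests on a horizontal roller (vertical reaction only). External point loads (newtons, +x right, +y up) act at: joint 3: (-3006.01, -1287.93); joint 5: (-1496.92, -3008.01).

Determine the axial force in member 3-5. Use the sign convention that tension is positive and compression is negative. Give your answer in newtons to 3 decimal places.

N=6 nodes, M=9 members, R=3 reactions → 2N=12, M+R=12
member 0 (0-1): L=2.2318, (cx,cy)=(0.3042,0.9526)
member 1 (0-2): L=1.4450, (cx,cy)=(1.0000,0.0000)
member 2 (1-2): L=2.2598, (cx,cy)=(0.3390,-0.9408)
member 3 (1-3): L=1.2770, (cx,cy)=(1.0000,-0.0078)
member 4 (2-3): L=2.1768, (cx,cy)=(0.2347,0.9721)
member 5 (2-4): L=1.2080, (cx,cy)=(1.0000,0.0000)
member 6 (3-4): L=2.2278, (cx,cy)=(0.3129,-0.9498)
member 7 (3-5): L=1.4539, (cx,cy)=(0.9932,-0.1162)
member 8 (4-5): L=2.0854, (cx,cy)=(0.3582,0.9336)
solve A·x = −loads:
  F[0-1] = -3136.2022 N (compression)
  F[0-2] = -3548.7745 N (compression)
  F[1-2] = +3192.4829 N (tension)
  F[1-3] = -2036.3745 N (compression)
  F[2-3] = -3089.8178 N (compression)
  F[2-4] = -1741.2977 N (compression)
  F[3-4] = +1829.8637 N (tension)
  F[3-5] = -330.3516 N (compression)
  F[4-5] = -3262.9330 N (compression)
  Rx@0 = +4502.9300 N
  Ry@0 = +2987.5327 N
  Ry@4 = +1308.4073 N

-330.352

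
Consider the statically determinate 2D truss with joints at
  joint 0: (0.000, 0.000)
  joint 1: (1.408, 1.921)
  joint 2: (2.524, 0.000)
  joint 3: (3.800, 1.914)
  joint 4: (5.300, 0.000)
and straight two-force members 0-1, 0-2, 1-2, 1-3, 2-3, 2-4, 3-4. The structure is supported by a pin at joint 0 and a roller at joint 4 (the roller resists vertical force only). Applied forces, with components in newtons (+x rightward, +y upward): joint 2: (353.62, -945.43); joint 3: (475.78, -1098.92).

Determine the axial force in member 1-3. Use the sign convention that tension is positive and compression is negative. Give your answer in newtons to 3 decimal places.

N=5 nodes, M=7 members, R=3 reactions → 2N=10, M+R=10
member 0 (0-1): L=2.3817, (cx,cy)=(0.5912,0.8066)
member 1 (0-2): L=2.5240, (cx,cy)=(1.0000,0.0000)
member 2 (1-2): L=2.2216, (cx,cy)=(0.5023,-0.8647)
member 3 (1-3): L=2.3920, (cx,cy)=(1.0000,-0.0029)
member 4 (2-3): L=2.3003, (cx,cy)=(0.5547,0.8321)
member 5 (2-4): L=2.7760, (cx,cy)=(1.0000,0.0000)
member 6 (3-4): L=2.4317, (cx,cy)=(0.6168,-0.7871)
solve A·x = −loads:
  F[0-1] = -786.5421 N (compression)
  F[0-2] = +1294.3749 N (tension)
  F[1-2] = +736.4964 N (tension)
  F[1-3] = -834.9434 N (compression)
  F[2-3] = +370.8907 N (tension)
  F[2-4] = +1104.9867 N (tension)
  F[3-4] = -1791.3658 N (compression)
  Rx@0 = -829.4000 N
  Ry@0 = +634.3869 N
  Ry@4 = +1409.9631 N

-834.943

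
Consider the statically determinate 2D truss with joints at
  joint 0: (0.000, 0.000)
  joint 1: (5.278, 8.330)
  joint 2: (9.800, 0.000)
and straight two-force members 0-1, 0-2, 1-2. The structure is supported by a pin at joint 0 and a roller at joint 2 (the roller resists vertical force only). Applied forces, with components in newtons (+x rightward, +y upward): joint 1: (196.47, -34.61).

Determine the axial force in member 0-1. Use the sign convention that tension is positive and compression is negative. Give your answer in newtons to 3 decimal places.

178.794

N=3 nodes, M=3 members, R=3 reactions → 2N=6, M+R=6
member 0 (0-1): L=9.8613, (cx,cy)=(0.5352,0.8447)
member 1 (0-2): L=9.8000, (cx,cy)=(1.0000,0.0000)
member 2 (1-2): L=9.4783, (cx,cy)=(0.4771,-0.8789)
solve A·x = −loads:
  F[0-1] = +178.7940 N (tension)
  F[0-2] = +100.7757 N (tension)
  F[1-2] = -211.2291 N (compression)
  Rx@0 = -196.4700 N
  Ry@0 = -151.0295 N
  Ry@2 = +185.6395 N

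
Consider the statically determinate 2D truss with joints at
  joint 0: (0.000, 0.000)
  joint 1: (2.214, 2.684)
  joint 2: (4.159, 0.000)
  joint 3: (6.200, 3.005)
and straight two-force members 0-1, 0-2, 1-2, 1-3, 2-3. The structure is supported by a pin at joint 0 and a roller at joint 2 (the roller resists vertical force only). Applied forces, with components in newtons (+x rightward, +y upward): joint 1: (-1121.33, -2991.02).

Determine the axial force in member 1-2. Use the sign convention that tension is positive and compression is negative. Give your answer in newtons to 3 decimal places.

N=4 nodes, M=5 members, R=3 reactions → 2N=8, M+R=8
member 0 (0-1): L=3.4793, (cx,cy)=(0.6363,0.7714)
member 1 (0-2): L=4.1590, (cx,cy)=(1.0000,0.0000)
member 2 (1-2): L=3.3146, (cx,cy)=(0.5868,-0.8097)
member 3 (1-3): L=3.9989, (cx,cy)=(0.9968,0.0803)
member 4 (2-3): L=3.6326, (cx,cy)=(0.5619,0.8272)
solve A·x = −loads:
  F[0-1] = -2751.3435 N (compression)
  F[0-2] = +629.4370 N (tension)
  F[1-2] = -1072.6792 N (compression)
  F[1-3] = -0.0000 N (compression)
  F[2-3] = -0.0000 N (compression)
  Rx@0 = +1121.3300 N
  Ry@0 = +2122.4293 N
  Ry@2 = +868.5907 N

-1072.679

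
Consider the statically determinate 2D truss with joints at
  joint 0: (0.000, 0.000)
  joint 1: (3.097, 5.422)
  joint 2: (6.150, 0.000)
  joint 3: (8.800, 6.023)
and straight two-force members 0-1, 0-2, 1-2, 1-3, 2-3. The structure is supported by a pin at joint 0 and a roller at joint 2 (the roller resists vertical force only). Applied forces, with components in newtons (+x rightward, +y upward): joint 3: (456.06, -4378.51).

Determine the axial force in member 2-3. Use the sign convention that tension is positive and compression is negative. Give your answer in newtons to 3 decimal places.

-5071.216

N=4 nodes, M=5 members, R=3 reactions → 2N=8, M+R=8
member 0 (0-1): L=6.2442, (cx,cy)=(0.4960,0.8683)
member 1 (0-2): L=6.1500, (cx,cy)=(1.0000,0.0000)
member 2 (1-2): L=6.2225, (cx,cy)=(0.4906,-0.8714)
member 3 (1-3): L=5.7346, (cx,cy)=(0.9945,0.1048)
member 4 (2-3): L=6.5802, (cx,cy)=(0.4027,0.9153)
solve A·x = −loads:
  F[0-1] = +2687.1262 N (tension)
  F[0-2] = -876.7108 N (compression)
  F[1-2] = -2375.6317 N (compression)
  F[1-3] = +2512.1918 N (tension)
  F[2-3] = -5071.2164 N (compression)
  Rx@0 = -456.0600 N
  Ry@0 = -2333.3172 N
  Ry@2 = +6711.8272 N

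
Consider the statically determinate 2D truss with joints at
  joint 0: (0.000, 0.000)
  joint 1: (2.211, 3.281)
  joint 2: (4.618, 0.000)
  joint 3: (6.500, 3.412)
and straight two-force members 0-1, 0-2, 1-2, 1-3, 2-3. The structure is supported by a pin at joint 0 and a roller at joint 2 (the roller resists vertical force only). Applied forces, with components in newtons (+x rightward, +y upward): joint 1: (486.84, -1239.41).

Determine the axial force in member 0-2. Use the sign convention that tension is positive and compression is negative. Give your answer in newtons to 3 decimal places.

689.082

N=4 nodes, M=5 members, R=3 reactions → 2N=8, M+R=8
member 0 (0-1): L=3.9564, (cx,cy)=(0.5588,0.8293)
member 1 (0-2): L=4.6180, (cx,cy)=(1.0000,0.0000)
member 2 (1-2): L=4.0692, (cx,cy)=(0.5915,-0.8063)
member 3 (1-3): L=4.2910, (cx,cy)=(0.9995,0.0305)
member 4 (2-3): L=3.8966, (cx,cy)=(0.4830,0.8756)
solve A·x = −loads:
  F[0-1] = -361.9004 N (compression)
  F[0-2] = +689.0825 N (tension)
  F[1-2] = -1164.9493 N (compression)
  F[1-3] = -0.0000 N (compression)
  F[2-3] = +0.0000 N (tension)
  Rx@0 = -486.8400 N
  Ry@0 = +300.1165 N
  Ry@2 = +939.2935 N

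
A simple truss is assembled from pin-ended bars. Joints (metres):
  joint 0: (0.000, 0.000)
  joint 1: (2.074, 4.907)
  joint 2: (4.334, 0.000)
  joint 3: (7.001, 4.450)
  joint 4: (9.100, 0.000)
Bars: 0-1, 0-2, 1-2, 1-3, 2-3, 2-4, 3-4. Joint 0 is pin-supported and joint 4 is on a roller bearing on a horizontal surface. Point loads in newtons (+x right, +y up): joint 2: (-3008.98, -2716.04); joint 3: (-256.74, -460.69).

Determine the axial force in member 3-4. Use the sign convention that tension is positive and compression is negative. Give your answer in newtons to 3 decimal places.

N=5 nodes, M=7 members, R=3 reactions → 2N=10, M+R=10
member 0 (0-1): L=5.3273, (cx,cy)=(0.3893,0.9211)
member 1 (0-2): L=4.3340, (cx,cy)=(1.0000,0.0000)
member 2 (1-2): L=5.4024, (cx,cy)=(0.4183,-0.9083)
member 3 (1-3): L=4.9481, (cx,cy)=(0.9957,-0.0924)
member 4 (2-3): L=5.1880, (cx,cy)=(0.5141,0.8577)
member 5 (2-4): L=4.7660, (cx,cy)=(1.0000,0.0000)
member 6 (3-4): L=4.9202, (cx,cy)=(0.4266,-0.9044)
solve A·x = −loads:
  F[0-1] = -1795.9957 N (compression)
  F[0-2] = -2566.5112 N (compression)
  F[1-2] = +1977.1915 N (tension)
  F[1-3] = -1532.8796 N (compression)
  F[2-3] = +1072.7707 N (tension)
  F[2-4] = +718.1081 N (tension)
  F[3-4] = -1683.2923 N (compression)
  Rx@0 = +3265.7200 N
  Ry@0 = +1654.2998 N
  Ry@4 = +1522.4302 N

-1683.292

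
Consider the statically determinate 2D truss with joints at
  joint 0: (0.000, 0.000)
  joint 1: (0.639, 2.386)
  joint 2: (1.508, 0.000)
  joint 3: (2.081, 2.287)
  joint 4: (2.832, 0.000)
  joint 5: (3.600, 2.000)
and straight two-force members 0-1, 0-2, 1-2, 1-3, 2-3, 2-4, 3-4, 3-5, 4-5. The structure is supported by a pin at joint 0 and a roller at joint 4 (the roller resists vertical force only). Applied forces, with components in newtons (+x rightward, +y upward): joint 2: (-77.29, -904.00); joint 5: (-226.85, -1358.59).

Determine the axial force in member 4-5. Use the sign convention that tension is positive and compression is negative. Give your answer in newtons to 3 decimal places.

N=6 nodes, M=9 members, R=3 reactions → 2N=12, M+R=12
member 0 (0-1): L=2.4701, (cx,cy)=(0.2587,0.9660)
member 1 (0-2): L=1.5080, (cx,cy)=(1.0000,0.0000)
member 2 (1-2): L=2.5393, (cx,cy)=(0.3422,-0.9396)
member 3 (1-3): L=1.4454, (cx,cy)=(0.9977,-0.0685)
member 4 (2-3): L=2.3577, (cx,cy)=(0.2430,0.9700)
member 5 (2-4): L=1.3240, (cx,cy)=(1.0000,0.0000)
member 6 (3-4): L=2.4071, (cx,cy)=(0.3120,-0.9501)
member 7 (3-5): L=1.5459, (cx,cy)=(0.9826,-0.1857)
member 8 (4-5): L=2.1424, (cx,cy)=(0.3585,0.9335)
solve A·x = −loads:
  F[0-1] = -221.9622 N (compression)
  F[0-2] = -246.7193 N (compression)
  F[1-2] = +238.3390 N (tension)
  F[1-3] = -139.3116 N (compression)
  F[2-3] = +701.0715 N (tension)
  F[2-4] = -258.2502 N (compression)
  F[3-4] = -780.4911 N (compression)
  F[3-5] = +279.7673 N (tension)
  F[4-5] = -1399.6750 N (compression)
  Rx@0 = +304.1400 N
  Ry@0 = +214.4064 N
  Ry@4 = +2048.1836 N

-1399.675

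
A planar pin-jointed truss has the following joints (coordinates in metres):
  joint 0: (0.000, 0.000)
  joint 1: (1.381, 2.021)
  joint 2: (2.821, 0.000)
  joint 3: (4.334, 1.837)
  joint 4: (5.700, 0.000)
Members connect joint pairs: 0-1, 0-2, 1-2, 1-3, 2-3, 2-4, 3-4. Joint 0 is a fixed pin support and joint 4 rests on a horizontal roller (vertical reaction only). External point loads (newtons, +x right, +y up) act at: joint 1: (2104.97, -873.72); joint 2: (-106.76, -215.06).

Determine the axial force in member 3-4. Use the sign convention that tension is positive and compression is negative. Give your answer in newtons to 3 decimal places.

-1326.504

N=5 nodes, M=7 members, R=3 reactions → 2N=10, M+R=10
member 0 (0-1): L=2.4478, (cx,cy)=(0.5642,0.8256)
member 1 (0-2): L=2.8210, (cx,cy)=(1.0000,0.0000)
member 2 (1-2): L=2.4815, (cx,cy)=(0.5803,-0.8144)
member 3 (1-3): L=2.9587, (cx,cy)=(0.9981,-0.0622)
member 4 (2-3): L=2.3799, (cx,cy)=(0.6358,0.7719)
member 5 (2-4): L=2.8790, (cx,cy)=(1.0000,0.0000)
member 6 (3-4): L=2.2892, (cx,cy)=(0.5967,-0.8025)
solve A·x = −loads:
  F[0-1] = -29.4527 N (compression)
  F[0-2] = +2014.8268 N (tension)
  F[1-2] = -921.5568 N (compression)
  F[1-3] = -1589.8988 N (compression)
  F[2-3] = +1250.9342 N (tension)
  F[2-4] = +791.5382 N (tension)
  F[3-4] = -1326.5041 N (compression)
  Rx@0 = -1998.2100 N
  Ry@0 = +24.3176 N
  Ry@4 = +1064.4624 N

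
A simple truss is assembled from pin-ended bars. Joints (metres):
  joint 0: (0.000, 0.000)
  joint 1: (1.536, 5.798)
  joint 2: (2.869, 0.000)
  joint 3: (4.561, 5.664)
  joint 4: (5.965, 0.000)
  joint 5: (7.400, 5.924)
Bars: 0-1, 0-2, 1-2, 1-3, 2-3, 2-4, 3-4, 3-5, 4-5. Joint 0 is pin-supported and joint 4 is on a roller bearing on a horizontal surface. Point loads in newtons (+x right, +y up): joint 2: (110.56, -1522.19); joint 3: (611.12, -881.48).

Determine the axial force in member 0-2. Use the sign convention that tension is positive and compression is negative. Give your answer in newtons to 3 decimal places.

N=6 nodes, M=9 members, R=3 reactions → 2N=12, M+R=12
member 0 (0-1): L=5.9980, (cx,cy)=(0.2561,0.9667)
member 1 (0-2): L=2.8690, (cx,cy)=(1.0000,0.0000)
member 2 (1-2): L=5.9493, (cx,cy)=(0.2241,-0.9746)
member 3 (1-3): L=3.0280, (cx,cy)=(0.9990,-0.0443)
member 4 (2-3): L=5.9113, (cx,cy)=(0.2862,0.9582)
member 5 (2-4): L=3.0960, (cx,cy)=(1.0000,0.0000)
member 6 (3-4): L=5.8354, (cx,cy)=(0.2406,-0.9706)
member 7 (3-5): L=2.8509, (cx,cy)=(0.9958,0.0912)
member 8 (4-5): L=6.0953, (cx,cy)=(0.2354,0.9719)
solve A·x = −loads:
  F[0-1] = -431.6466 N (compression)
  F[0-2] = +832.2182 N (tension)
  F[1-2] = +437.6196 N (tension)
  F[1-3] = -208.7965 N (compression)
  F[2-3] = +1143.5416 N (tension)
  F[2-4] = +492.3957 N (tension)
  F[3-4] = -2046.5351 N (compression)
  F[3-5] = +0.0000 N (tension)
  F[4-5] = -0.0000 N (compression)
  Rx@0 = -721.6800 N
  Ry@0 = +417.2531 N
  Ry@4 = +1986.4169 N

832.218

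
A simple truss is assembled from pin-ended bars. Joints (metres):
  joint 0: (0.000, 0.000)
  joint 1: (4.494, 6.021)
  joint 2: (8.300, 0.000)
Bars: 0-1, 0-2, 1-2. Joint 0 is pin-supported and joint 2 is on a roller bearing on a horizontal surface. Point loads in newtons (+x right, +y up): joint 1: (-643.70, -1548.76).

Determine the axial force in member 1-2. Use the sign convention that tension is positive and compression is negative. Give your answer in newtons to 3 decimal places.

N=3 nodes, M=3 members, R=3 reactions → 2N=6, M+R=6
member 0 (0-1): L=7.5132, (cx,cy)=(0.5981,0.8014)
member 1 (0-2): L=8.3000, (cx,cy)=(1.0000,0.0000)
member 2 (1-2): L=7.1231, (cx,cy)=(0.5343,-0.8453)
solve A·x = −loads:
  F[0-1] = -1468.8830 N (compression)
  F[0-2] = +234.9060 N (tension)
  F[1-2] = -439.6351 N (compression)
  Rx@0 = +643.7000 N
  Ry@0 = +1177.1444 N
  Ry@2 = +371.6156 N

-439.635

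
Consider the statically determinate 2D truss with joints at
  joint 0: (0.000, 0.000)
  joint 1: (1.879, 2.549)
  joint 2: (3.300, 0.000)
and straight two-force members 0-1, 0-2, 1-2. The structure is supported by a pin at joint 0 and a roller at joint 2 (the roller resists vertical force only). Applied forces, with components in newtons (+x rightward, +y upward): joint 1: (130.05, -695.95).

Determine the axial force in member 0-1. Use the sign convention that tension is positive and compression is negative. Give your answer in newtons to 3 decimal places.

-247.506

N=3 nodes, M=3 members, R=3 reactions → 2N=6, M+R=6
member 0 (0-1): L=3.1667, (cx,cy)=(0.5934,0.8049)
member 1 (0-2): L=3.3000, (cx,cy)=(1.0000,0.0000)
member 2 (1-2): L=2.9183, (cx,cy)=(0.4869,-0.8734)
solve A·x = −loads:
  F[0-1] = -247.5058 N (compression)
  F[0-2] = +276.9102 N (tension)
  F[1-2] = -568.6945 N (compression)
  Rx@0 = -130.0500 N
  Ry@0 = +199.2265 N
  Ry@2 = +496.7235 N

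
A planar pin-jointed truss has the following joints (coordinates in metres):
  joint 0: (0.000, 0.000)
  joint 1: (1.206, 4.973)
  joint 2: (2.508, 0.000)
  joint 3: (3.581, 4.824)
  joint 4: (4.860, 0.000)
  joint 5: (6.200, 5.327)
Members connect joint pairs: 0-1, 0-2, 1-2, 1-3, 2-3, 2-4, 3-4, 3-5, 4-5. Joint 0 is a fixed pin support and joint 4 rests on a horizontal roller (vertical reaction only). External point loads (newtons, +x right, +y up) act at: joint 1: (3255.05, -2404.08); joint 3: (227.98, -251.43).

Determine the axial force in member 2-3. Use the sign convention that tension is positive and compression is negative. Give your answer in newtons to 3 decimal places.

4071.222

N=6 nodes, M=9 members, R=3 reactions → 2N=12, M+R=12
member 0 (0-1): L=5.1171, (cx,cy)=(0.2357,0.9718)
member 1 (0-2): L=2.5080, (cx,cy)=(1.0000,0.0000)
member 2 (1-2): L=5.1406, (cx,cy)=(0.2533,-0.9674)
member 3 (1-3): L=2.3797, (cx,cy)=(0.9980,-0.0626)
member 4 (2-3): L=4.9419, (cx,cy)=(0.2171,0.9761)
member 5 (2-4): L=2.3520, (cx,cy)=(1.0000,0.0000)
member 6 (3-4): L=4.9907, (cx,cy)=(0.2563,-0.9666)
member 7 (3-5): L=2.6669, (cx,cy)=(0.9821,0.1886)
member 8 (4-5): L=5.4930, (cx,cy)=(0.2439,0.9698)
solve A·x = −loads:
  F[0-1] = +1732.1363 N (tension)
  F[0-2] = +3074.8030 N (tension)
  F[1-2] = -4108.0472 N (compression)
  F[1-3] = -1809.9003 N (compression)
  F[2-3] = +4071.2217 N (tension)
  F[2-4] = +1150.3719 N (tension)
  F[3-4] = -4488.7648 N (compression)
  F[3-5] = -0.0000 N (compression)
  F[4-5] = +0.0000 N (tension)
  Rx@0 = -3483.0300 N
  Ry@0 = -1683.3440 N
  Ry@4 = +4338.8540 N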